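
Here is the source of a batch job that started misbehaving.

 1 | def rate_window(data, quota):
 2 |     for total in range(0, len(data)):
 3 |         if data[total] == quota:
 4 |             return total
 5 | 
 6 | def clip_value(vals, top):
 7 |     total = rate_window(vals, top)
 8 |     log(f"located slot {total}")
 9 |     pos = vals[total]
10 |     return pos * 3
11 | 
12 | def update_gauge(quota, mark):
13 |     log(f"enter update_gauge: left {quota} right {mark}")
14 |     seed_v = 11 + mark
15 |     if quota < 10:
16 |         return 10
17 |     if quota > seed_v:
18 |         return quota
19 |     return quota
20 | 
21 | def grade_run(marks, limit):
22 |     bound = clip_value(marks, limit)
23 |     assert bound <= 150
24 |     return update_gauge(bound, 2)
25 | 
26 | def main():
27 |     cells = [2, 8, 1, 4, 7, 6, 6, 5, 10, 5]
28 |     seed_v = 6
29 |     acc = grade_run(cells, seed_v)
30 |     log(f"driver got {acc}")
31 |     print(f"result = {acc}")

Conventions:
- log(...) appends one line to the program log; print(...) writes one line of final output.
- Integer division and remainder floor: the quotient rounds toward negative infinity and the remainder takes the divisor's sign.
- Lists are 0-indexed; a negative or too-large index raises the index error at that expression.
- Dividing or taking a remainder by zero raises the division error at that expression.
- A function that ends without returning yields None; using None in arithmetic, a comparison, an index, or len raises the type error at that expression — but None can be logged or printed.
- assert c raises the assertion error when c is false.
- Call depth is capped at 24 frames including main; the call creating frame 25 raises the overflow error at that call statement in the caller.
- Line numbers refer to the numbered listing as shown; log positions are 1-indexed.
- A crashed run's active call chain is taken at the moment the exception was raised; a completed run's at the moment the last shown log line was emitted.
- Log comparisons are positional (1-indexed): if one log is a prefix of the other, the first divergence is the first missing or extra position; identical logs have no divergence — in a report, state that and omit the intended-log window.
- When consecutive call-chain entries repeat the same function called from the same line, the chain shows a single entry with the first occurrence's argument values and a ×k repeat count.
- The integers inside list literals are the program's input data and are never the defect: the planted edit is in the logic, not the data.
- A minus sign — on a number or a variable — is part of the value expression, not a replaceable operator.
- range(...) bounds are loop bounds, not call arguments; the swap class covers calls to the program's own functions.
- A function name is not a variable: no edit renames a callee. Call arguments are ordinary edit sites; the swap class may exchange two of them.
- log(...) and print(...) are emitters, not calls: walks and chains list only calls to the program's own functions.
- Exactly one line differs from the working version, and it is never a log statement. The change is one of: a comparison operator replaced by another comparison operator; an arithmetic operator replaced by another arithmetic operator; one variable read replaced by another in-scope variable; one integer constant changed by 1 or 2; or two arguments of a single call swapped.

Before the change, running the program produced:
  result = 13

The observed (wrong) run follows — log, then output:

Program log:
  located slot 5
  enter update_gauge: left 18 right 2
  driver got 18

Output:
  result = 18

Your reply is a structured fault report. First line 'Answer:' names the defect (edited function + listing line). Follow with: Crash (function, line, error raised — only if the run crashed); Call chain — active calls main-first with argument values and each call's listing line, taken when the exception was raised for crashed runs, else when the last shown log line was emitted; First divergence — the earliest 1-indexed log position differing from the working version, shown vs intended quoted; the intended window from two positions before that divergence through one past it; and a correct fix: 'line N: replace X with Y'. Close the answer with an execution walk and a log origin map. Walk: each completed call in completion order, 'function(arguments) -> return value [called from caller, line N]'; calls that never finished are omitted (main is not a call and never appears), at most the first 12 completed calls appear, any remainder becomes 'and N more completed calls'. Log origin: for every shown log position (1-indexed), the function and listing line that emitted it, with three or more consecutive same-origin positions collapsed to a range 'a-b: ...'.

Answer: the defect is in update_gauge at line 18.
Core observation: Everything matches until log position 3, which reads 'driver got 18' in place of 'driver got 13'.
Call chain: main.
First divergence: position 3 — the shown line 'driver got 18' should read 'driver got 13'.
Intended log window:
  1: located slot 5
  2: enter update_gauge: left 18 right 2
  3: driver got 13
Execution walk:
  rate_window([2, 8, 1, 4, 7, 6, 6, 5, 10, 5], 6) -> 5  [called from clip_value, line 7]
  clip_value([2, 8, 1, 4, 7, 6, 6, 5, 10, 5], 6) -> 18  [called from grade_run, line 22]
  update_gauge(18, 2) -> 18  [called from grade_run, line 24]
  grade_run([2, 8, 1, 4, 7, 6, 6, 5, 10, 5], 6) -> 18  [called from main, line 29]
Log origins:
  1 — clip_value, line 8
  2 — update_gauge, line 13
  3 — main, line 30
A correct fix: line 18: replace `quota` with `seed_v`.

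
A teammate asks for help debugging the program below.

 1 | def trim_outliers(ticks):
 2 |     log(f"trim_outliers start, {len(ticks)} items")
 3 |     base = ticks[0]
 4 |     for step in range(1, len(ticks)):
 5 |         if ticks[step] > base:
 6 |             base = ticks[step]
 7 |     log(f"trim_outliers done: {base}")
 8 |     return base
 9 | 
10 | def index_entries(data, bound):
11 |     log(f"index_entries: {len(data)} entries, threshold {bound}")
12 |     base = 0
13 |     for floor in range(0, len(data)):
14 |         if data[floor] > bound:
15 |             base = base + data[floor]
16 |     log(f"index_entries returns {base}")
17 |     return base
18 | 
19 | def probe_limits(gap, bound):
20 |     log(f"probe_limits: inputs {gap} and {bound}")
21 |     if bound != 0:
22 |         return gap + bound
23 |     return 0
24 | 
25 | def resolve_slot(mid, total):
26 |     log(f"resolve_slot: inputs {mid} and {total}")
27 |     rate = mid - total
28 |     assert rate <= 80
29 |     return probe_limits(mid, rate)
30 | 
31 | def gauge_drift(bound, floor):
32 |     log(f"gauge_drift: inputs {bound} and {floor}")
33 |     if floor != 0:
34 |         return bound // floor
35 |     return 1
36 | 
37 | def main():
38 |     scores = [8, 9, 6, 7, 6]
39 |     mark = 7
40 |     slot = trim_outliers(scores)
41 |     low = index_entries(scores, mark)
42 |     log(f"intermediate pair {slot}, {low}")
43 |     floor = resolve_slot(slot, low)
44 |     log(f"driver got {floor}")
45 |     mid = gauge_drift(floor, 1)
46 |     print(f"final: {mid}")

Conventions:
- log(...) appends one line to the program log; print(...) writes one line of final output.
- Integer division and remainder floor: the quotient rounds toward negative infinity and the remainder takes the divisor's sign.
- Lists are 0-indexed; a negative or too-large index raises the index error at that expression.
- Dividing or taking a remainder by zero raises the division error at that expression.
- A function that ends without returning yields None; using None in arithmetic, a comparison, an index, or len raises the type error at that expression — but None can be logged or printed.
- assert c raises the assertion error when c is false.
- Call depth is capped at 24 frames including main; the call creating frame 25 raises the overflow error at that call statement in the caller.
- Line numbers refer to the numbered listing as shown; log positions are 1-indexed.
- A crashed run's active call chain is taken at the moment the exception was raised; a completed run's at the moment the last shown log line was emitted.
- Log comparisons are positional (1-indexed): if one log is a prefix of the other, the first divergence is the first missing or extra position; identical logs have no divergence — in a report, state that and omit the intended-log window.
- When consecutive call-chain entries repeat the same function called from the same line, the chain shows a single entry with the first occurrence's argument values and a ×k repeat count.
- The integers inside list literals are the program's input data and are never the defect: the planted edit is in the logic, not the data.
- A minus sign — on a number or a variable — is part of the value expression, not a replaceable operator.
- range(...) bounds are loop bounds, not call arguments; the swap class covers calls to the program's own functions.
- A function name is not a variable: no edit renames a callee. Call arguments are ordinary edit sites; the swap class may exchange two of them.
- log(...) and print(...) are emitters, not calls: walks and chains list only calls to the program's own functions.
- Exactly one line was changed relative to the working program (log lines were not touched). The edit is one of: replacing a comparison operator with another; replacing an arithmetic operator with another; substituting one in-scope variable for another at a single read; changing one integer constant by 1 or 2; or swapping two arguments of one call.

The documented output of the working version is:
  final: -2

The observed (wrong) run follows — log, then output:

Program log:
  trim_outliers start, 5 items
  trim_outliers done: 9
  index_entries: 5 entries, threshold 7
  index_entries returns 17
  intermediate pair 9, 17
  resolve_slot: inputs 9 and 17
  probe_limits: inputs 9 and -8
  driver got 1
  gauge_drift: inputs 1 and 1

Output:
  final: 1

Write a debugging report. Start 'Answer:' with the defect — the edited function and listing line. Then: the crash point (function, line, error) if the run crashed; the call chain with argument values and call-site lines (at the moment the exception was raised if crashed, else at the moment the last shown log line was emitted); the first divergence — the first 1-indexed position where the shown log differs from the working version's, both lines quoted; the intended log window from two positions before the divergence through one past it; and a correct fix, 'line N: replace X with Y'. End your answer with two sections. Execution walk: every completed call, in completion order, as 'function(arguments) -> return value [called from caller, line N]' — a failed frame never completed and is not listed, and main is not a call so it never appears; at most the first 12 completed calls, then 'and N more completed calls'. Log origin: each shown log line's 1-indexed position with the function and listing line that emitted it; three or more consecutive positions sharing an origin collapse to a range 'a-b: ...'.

Answer: the defect is in probe_limits at line 22.
Key fact: The earliest visible damage is log position 8 — 'driver got 1' rather than the intended 'driver got -2'.
Call chain: main -> gauge_drift(1, 1) (called at line 45).
First divergence: at position 8 the run shows 'driver got 1' where the working version logs 'driver got -2'.
Intended log window:
  6: resolve_slot: inputs 9 and 17
  7: probe_limits: inputs 9 and -8
  8: driver got -2
  9: gauge_drift: inputs -2 and 1
Execution walk:
  trim_outliers([8, 9, 6, 7, 6]) -> 9  [called from main, line 40]
  index_entries([8, 9, 6, 7, 6], 7) -> 17  [called from main, line 41]
  probe_limits(9, -8) -> 1  [called from resolve_slot, line 29]
  resolve_slot(9, 17) -> 1  [called from main, line 43]
  gauge_drift(1, 1) -> 1  [called from main, line 45]
Origin of each log line:
  1: emitted by trim_outliers (line 2)
  2: emitted by trim_outliers (line 7)
  3: emitted by index_entries (line 11)
  4: emitted by index_entries (line 16)
  5: emitted by main (line 42)
  6: emitted by resolve_slot (line 26)
  7: emitted by probe_limits (line 20)
  8: emitted by main (line 44)
  9: emitted by gauge_drift (line 32)
A correct fix: line 22: replace `+` with `//`.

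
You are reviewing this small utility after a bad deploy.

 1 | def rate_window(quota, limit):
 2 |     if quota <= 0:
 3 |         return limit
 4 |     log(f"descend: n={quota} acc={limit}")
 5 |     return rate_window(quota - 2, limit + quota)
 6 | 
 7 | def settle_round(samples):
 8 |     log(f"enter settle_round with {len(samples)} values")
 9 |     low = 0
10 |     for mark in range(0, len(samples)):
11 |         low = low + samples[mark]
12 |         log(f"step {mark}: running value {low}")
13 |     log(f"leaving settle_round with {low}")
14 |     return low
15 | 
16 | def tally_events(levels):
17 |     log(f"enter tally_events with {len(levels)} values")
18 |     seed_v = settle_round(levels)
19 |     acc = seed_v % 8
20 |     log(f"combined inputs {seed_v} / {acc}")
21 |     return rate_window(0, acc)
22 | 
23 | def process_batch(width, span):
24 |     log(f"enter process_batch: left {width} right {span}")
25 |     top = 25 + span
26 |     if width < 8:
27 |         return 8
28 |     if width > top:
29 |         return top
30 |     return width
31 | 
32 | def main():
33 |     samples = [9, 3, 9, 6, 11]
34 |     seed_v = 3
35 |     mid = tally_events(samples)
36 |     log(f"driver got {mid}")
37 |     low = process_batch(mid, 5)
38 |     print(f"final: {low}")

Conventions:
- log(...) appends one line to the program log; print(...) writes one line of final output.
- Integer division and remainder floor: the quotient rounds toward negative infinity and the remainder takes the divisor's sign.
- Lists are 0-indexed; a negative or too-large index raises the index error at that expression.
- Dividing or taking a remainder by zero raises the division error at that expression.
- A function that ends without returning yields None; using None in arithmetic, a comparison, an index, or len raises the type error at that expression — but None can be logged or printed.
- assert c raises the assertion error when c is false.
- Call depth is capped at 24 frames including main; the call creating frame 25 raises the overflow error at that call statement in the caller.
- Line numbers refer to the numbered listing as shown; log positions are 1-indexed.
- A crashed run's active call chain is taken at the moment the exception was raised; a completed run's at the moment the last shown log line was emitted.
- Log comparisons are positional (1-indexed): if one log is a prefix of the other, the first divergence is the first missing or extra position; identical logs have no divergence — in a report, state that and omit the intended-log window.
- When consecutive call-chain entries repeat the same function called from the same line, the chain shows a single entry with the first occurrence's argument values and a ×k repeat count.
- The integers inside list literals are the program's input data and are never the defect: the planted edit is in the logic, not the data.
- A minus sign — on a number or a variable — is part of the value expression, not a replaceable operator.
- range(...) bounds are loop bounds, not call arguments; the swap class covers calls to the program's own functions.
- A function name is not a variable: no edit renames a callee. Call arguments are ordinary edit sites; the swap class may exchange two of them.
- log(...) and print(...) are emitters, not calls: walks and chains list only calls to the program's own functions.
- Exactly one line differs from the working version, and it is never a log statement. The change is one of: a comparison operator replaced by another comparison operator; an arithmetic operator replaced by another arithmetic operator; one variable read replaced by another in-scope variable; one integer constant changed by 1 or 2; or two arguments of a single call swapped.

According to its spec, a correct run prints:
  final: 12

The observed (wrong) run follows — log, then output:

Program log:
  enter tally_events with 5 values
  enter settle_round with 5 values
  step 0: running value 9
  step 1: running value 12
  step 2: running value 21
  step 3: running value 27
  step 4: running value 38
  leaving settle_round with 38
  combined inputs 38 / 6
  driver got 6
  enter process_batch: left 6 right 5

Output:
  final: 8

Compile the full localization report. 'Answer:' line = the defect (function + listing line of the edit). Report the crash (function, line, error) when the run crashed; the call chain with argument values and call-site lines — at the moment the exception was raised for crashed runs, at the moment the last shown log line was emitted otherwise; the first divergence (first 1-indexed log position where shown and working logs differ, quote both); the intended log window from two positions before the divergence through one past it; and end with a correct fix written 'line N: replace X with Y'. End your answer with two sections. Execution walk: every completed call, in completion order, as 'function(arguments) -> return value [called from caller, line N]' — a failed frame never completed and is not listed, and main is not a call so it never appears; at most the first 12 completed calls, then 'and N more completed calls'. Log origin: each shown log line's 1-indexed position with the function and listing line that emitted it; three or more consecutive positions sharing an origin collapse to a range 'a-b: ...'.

Answer: the defect is in tally_events at line 21.
Key fact: At log position 10 the runs split — shown 'driver got 6', but the working version logs 'descend: n=6 acc=0'.
Call chain: main -> process_batch(6, 5) (called at line 37).
First divergence: position 10 — the shown line 'driver got 6' should read 'descend: n=6 acc=0'.
Intended log window:
  8: leaving settle_round with 38
  9: combined inputs 38 / 6
  10: descend: n=6 acc=0
  11: descend: n=4 acc=6
Execution walk:
  settle_round([9, 3, 9, 6, 11]) -> 38  [called from tally_events, line 18]
  rate_window(0, 6) -> 6  [called from tally_events, line 21]
  tally_events([9, 3, 9, 6, 11]) -> 6  [called from main, line 35]
  process_batch(6, 5) -> 8  [called from main, line 37]
Log origin:
  1 — tally_events, line 17
  2 — settle_round, line 8
  3-7 — settle_round, line 12
  8 — settle_round, line 13
  9 — tally_events, line 20
  10 — main, line 36
  11 — process_batch, line 24
A correct fix: line 21: replace `rate_window(0, acc)` with `rate_window(acc, 0)`.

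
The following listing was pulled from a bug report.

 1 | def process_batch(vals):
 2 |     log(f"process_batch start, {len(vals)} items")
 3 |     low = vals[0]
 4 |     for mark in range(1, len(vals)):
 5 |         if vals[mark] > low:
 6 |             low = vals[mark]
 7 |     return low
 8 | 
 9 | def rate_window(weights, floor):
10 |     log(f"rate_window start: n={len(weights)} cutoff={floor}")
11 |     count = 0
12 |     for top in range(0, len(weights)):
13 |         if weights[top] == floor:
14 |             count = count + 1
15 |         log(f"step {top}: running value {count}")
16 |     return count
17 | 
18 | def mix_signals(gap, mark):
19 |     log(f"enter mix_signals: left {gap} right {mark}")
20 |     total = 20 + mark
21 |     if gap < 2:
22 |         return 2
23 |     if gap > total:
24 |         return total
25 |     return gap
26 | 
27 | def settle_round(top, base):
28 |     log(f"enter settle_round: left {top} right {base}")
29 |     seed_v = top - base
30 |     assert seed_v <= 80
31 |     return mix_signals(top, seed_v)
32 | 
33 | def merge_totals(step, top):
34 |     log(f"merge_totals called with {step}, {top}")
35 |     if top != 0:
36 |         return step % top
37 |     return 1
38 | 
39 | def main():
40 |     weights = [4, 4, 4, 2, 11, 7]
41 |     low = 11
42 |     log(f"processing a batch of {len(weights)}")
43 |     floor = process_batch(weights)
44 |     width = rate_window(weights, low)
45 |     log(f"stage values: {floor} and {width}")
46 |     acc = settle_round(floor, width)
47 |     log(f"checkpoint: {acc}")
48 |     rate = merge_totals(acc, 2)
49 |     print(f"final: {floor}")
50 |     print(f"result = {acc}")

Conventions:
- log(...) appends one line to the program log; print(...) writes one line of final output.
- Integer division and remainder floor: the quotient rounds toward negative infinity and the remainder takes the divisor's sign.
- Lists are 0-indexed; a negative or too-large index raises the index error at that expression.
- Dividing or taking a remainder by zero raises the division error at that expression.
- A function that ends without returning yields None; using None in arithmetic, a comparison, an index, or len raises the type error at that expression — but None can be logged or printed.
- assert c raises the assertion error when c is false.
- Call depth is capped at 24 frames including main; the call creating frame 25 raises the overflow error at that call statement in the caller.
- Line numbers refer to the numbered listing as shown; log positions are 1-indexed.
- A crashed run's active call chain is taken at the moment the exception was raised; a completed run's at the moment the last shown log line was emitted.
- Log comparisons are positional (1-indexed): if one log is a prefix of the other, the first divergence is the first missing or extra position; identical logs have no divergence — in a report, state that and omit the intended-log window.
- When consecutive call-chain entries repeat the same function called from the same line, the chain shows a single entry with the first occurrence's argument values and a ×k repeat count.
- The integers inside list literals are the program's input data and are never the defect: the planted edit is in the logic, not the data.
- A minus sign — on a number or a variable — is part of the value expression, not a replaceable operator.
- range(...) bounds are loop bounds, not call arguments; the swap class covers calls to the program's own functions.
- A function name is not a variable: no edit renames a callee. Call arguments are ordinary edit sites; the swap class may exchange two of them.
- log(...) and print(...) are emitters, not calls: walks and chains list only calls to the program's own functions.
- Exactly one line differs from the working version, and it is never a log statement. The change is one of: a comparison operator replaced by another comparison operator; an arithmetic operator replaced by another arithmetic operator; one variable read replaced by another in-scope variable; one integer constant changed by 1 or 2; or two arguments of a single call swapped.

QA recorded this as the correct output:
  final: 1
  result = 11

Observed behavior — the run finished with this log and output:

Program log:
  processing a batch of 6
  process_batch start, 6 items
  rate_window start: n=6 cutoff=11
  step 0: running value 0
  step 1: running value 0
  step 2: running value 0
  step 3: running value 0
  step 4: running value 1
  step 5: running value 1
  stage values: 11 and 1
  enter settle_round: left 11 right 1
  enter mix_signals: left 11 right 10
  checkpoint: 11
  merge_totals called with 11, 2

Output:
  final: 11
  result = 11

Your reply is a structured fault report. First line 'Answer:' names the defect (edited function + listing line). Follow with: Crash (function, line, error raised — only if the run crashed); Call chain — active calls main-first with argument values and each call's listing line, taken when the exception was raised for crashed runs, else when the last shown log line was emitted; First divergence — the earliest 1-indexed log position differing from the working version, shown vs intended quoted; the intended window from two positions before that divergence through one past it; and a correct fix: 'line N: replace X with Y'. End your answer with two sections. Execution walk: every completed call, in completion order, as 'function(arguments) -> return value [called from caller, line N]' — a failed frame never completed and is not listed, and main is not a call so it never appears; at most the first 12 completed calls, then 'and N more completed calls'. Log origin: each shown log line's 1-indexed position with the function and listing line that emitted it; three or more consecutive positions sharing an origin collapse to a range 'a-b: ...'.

Answer: the defect is in main at line 49.
Key observation: The two runs log identically and part ways only at the printed values.
Call chain: main -> merge_totals(11, 2) (called at line 48).
First divergence: none (the log streams are identical).
Execution walk:
  process_batch([4, 4, 4, 2, 11, 7]) -> 11  [called from main, line 43]
  rate_window([4, 4, 4, 2, 11, 7], 11) -> 1  [called from main, line 44]
  mix_signals(11, 10) -> 11  [called from settle_round, line 31]
  settle_round(11, 1) -> 11  [called from main, line 46]
  merge_totals(11, 2) -> 1  [called from main, line 48]
Log origins:
  1: from main, line 42
  2: from process_batch, line 2
  3: from rate_window, line 10
  4-9: from rate_window, line 15
  10: from main, line 45
  11: from settle_round, line 28
  12: from mix_signals, line 19
  13: from main, line 47
  14: from merge_totals, line 34
A correct fix: line 49: replace `floor` with `rate`.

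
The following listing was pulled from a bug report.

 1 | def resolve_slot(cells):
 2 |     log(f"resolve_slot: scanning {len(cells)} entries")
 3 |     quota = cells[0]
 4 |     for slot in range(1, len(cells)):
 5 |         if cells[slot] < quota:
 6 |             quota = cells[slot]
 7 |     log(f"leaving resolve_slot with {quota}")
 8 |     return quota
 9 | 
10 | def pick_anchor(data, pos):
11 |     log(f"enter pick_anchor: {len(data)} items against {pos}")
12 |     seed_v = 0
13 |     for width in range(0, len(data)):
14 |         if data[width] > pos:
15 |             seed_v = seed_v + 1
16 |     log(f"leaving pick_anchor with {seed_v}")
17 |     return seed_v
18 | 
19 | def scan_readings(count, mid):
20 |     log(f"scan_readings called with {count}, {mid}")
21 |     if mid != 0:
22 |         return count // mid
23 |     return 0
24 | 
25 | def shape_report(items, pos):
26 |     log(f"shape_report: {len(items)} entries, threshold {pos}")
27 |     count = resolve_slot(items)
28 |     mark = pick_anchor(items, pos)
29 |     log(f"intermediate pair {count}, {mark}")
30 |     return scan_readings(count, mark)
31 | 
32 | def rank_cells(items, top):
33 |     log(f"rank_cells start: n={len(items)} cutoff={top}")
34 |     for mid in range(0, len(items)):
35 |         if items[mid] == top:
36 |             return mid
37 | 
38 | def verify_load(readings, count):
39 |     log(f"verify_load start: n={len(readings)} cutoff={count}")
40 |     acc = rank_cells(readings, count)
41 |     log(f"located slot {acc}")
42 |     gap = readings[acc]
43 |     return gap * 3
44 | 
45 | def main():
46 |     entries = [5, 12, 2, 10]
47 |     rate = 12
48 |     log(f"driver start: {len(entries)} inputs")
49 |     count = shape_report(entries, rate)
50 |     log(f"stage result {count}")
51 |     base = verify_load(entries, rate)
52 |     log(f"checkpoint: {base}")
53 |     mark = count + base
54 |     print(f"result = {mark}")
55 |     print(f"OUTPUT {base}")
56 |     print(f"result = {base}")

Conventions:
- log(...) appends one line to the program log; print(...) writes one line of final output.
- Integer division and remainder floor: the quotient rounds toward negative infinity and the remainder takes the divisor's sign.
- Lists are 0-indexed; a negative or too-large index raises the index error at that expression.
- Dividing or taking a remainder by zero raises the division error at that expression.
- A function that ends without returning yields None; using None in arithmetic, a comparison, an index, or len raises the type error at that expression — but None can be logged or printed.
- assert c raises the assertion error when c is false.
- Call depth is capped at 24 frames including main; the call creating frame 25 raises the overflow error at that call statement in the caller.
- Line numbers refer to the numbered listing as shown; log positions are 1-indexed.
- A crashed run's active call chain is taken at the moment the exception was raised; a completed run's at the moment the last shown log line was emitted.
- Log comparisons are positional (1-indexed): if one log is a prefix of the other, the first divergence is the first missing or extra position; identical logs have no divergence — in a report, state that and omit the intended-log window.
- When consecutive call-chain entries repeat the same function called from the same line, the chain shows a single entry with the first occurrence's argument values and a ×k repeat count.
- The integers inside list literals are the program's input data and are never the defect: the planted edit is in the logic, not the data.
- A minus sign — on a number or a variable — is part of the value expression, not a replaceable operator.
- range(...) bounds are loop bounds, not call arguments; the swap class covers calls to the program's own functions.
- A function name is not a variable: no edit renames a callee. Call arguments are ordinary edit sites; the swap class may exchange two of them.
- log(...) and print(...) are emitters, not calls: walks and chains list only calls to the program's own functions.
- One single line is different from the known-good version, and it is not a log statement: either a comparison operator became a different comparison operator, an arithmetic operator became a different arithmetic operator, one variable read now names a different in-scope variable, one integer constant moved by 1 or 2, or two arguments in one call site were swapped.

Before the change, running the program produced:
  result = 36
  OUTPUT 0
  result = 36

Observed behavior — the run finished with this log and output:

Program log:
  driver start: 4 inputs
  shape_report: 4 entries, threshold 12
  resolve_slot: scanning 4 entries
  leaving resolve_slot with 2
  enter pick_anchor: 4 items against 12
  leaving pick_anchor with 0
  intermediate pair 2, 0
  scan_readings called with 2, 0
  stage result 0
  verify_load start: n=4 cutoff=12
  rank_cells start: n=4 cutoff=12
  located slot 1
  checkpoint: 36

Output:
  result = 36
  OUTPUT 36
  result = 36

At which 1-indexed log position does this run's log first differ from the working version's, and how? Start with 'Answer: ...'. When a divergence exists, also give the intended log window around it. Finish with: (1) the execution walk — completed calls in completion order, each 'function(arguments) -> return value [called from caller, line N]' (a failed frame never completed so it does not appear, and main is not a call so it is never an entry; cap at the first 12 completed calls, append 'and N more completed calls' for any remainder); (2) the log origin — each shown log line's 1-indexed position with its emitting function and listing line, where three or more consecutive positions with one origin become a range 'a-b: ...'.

Answer: none (the log streams are identical).
Execution walk:
  resolve_slot([5, 12, 2, 10]) -> 2  [called from shape_report, line 27]
  pick_anchor([5, 12, 2, 10], 12) -> 0  [called from shape_report, line 28]
  scan_readings(2, 0) -> 0  [called from shape_report, line 30]
  shape_report([5, 12, 2, 10], 12) -> 0  [called from main, line 49]
  rank_cells([5, 12, 2, 10], 12) -> 1  [called from verify_load, line 40]
  verify_load([5, 12, 2, 10], 12) -> 36  [called from main, line 51]
Log origin:
  1: from main, line 48
  2: from shape_report, line 26
  3: from resolve_slot, line 2
  4: from resolve_slot, line 7
  5: from pick_anchor, line 11
  6: from pick_anchor, line 16
  7: from shape_report, line 29
  8: from scan_readings, line 20
  9: from main, line 50
  10: from verify_load, line 39
  11: from rank_cells, line 33
  12: from verify_load, line 41
  13: from main, line 52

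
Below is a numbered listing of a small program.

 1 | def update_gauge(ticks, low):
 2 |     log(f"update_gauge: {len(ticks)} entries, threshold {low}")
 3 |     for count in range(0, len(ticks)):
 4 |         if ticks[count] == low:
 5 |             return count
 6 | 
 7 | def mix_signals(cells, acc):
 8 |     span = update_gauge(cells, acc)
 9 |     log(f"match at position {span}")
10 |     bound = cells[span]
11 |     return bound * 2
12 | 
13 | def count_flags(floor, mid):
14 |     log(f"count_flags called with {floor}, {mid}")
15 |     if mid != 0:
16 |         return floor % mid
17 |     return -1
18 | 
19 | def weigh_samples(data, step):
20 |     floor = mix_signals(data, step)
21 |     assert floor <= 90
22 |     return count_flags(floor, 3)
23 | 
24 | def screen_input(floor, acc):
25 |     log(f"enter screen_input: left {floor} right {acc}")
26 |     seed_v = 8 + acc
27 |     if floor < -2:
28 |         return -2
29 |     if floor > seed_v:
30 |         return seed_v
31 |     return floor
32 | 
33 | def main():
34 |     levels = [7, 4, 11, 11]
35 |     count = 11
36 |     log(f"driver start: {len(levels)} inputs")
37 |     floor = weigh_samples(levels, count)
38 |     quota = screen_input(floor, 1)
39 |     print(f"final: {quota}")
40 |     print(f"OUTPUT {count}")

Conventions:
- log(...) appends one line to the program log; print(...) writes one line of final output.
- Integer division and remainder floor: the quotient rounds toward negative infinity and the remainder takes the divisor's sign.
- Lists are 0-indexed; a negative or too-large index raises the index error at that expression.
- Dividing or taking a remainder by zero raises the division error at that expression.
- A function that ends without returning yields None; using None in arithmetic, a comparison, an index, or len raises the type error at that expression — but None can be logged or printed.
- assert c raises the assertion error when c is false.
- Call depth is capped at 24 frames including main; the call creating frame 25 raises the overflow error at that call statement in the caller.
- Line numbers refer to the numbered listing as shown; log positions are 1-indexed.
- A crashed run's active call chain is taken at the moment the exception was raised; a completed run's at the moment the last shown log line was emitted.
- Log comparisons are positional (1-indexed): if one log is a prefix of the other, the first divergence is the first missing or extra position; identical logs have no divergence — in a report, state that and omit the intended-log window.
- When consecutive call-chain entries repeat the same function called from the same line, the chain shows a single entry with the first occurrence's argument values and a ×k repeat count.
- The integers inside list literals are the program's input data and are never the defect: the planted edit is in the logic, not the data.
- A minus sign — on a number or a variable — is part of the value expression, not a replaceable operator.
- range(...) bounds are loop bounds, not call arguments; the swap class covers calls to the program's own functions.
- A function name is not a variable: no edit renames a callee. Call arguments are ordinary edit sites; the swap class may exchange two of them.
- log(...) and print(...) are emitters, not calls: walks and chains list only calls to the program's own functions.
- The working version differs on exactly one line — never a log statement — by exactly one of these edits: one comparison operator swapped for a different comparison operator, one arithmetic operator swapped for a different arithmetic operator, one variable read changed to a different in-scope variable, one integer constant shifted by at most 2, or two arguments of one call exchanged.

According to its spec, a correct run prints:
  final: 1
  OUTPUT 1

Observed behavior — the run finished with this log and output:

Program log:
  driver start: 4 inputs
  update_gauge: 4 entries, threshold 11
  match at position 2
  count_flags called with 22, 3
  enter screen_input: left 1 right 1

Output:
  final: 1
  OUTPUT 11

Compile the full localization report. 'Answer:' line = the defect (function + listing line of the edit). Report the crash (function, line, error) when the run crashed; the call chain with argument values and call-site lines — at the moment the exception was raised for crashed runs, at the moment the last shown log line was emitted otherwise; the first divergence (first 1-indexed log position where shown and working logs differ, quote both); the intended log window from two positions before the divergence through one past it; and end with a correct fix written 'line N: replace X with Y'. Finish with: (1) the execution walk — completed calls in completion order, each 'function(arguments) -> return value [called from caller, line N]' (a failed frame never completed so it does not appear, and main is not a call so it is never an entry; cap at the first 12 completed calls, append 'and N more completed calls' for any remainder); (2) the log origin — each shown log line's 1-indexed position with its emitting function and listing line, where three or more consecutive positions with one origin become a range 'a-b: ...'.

Answer: the defect is in main at line 40.
Core observation: Nothing in the log betrays the bug — only the output does.
Call chain: main -> screen_input(1, 1) (called at line 38).
First divergence: none (the log streams are identical).
Execution walk:
  update_gauge([7, 4, 11, 11], 11) -> 2  [called from mix_signals, line 8]
  mix_signals([7, 4, 11, 11], 11) -> 22  [called from weigh_samples, line 20]
  count_flags(22, 3) -> 1  [called from weigh_samples, line 22]
  weigh_samples([7, 4, 11, 11], 11) -> 1  [called from main, line 37]
  screen_input(1, 1) -> 1  [called from main, line 38]
Log origins:
  1: from main, line 36
  2: from update_gauge, line 2
  3: from mix_signals, line 9
  4: from count_flags, line 14
  5: from screen_input, line 25
A correct fix: line 40: replace `count` with `floor`.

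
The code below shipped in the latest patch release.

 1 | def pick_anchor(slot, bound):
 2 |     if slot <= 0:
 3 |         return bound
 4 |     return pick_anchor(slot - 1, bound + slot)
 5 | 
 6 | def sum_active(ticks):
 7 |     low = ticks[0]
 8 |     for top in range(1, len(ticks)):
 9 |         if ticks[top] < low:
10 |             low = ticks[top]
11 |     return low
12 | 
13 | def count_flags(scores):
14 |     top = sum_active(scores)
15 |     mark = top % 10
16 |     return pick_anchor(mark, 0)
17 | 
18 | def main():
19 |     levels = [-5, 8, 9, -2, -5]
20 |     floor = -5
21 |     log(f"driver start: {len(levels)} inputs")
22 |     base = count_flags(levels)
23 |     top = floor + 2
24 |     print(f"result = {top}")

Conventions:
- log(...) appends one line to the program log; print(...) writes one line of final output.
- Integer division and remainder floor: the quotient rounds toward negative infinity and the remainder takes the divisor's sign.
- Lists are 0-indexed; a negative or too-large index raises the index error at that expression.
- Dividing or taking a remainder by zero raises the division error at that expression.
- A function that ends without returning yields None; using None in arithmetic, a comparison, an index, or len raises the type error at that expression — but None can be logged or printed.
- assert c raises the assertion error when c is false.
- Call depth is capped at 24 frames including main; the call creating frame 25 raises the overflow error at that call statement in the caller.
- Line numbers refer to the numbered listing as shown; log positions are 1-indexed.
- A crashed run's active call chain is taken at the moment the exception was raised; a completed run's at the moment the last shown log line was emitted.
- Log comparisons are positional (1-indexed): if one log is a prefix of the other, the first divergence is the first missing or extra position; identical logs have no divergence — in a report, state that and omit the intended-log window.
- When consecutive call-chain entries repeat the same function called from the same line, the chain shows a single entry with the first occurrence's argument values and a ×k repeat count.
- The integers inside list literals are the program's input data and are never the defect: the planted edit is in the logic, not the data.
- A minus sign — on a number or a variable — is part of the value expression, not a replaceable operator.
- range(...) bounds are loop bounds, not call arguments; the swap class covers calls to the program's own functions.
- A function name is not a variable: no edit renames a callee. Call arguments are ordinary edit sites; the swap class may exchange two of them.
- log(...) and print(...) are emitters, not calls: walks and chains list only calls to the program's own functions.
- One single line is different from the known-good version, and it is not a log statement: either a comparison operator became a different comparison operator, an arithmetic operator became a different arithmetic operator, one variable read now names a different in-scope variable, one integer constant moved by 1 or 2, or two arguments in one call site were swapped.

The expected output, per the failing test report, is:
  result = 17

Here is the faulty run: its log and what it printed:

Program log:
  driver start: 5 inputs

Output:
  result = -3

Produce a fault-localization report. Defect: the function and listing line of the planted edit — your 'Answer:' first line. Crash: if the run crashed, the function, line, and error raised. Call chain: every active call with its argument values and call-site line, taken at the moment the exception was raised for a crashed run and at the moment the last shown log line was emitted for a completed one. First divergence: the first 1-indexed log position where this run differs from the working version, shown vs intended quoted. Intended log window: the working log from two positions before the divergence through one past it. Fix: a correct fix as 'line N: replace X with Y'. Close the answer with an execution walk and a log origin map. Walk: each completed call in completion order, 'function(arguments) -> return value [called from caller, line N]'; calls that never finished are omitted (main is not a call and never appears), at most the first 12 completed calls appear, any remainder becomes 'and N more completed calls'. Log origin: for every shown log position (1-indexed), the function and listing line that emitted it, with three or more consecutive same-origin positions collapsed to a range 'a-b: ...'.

Answer: the defect is in main at line 23.
The tell: Every logged value matches the working version; the printed result is what differs.
Call chain: main.
First divergence: there is none — every log position agrees.
Execution walk:
  sum_active([-5, 8, 9, -2, -5]) -> -5  [called from count_flags, line 14]
  pick_anchor(0, 15) -> 15  [called from pick_anchor, line 4]
  pick_anchor(1, 14) -> 15  [called from pick_anchor, line 4]
  pick_anchor(2, 12) -> 15  [called from pick_anchor, line 4]
  pick_anchor(3, 9) -> 15  [called from pick_anchor, line 4]
  pick_anchor(4, 5) -> 15  [called from pick_anchor, line 4]
  pick_anchor(5, 0) -> 15  [called from count_flags, line 16]
  count_flags([-5, 8, 9, -2, -5]) -> 15  [called from main, line 22]
Log origin:
  1: emitted by main (line 21)
A correct fix: line 23: replace `floor` with `base`.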